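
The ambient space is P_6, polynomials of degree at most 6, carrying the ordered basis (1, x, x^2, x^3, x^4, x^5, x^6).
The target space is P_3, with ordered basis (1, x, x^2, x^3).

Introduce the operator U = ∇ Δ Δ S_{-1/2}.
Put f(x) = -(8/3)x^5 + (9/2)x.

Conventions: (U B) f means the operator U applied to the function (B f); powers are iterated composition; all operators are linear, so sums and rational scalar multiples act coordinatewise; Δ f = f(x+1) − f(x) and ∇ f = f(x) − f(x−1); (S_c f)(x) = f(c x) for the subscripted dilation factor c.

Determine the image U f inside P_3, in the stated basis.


g(x) = 5x^2 + 5x + 5/2

S_{-1/2} f = (1/12)x^5 - (9/4)x
Δ S_{-1/2} f = (5/12)x^4 + (5/6)x^3 + (5/6)x^2 + (5/12)x - 13/6
Δ Δ S_{-1/2} f = (5/3)x^3 + 5x^2 + (35/6)x + 5/2
∇ Δ Δ S_{-1/2} f = 5x^2 + 5x + 5/2


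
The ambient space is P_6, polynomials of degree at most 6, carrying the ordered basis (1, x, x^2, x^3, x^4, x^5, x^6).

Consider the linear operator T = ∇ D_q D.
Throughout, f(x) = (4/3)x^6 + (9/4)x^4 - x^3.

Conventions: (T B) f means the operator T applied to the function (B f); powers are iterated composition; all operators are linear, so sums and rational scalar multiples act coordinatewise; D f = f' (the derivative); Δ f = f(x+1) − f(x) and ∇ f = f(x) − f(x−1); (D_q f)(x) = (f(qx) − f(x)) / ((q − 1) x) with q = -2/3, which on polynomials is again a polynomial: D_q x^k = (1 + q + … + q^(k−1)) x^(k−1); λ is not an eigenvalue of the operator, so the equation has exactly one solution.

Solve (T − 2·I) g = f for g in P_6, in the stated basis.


the result is g(x) = -(2/3)x^6 - (9/8)x^4 - (799/162)x^3 + (220/27)x^2 - (1447/162)x + 52/81

write g with unknown coordinates in the stated basis and equate coefficients in (T − 2·I) g = f
solving from the highest basis element down gives g = -(2/3)x^6 - (9/8)x^4 - (799/162)x^3 + (220/27)x^2 - (1447/162)x + 52/81
check: T g = -(880/81)x^3 + (440/27)x^2 - (1447/81)x + 104/81
so T g − 2·g = (4/3)x^6 + (9/4)x^4 - x^3 = f ✓


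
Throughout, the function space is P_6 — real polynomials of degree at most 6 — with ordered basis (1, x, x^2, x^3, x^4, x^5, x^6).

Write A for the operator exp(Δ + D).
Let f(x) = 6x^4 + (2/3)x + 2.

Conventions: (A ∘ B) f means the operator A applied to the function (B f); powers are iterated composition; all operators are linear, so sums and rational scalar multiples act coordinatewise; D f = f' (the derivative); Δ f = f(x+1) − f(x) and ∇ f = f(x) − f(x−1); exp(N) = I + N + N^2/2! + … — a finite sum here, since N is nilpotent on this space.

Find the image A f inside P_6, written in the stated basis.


order-1 term: 48x^3 + 36x^2 + 24x + 22/3
order-2 term: 144x^2 + 144x + 66
order-3 term: 192x + 144
order-4 term: 96
the series for exp(Δ + D) f terminates at order 4
exp(Δ + D) f = 6x^4 + 48x^3 + 180x^2 + (1082/3)x + 946/3

the result is g(x) = 6x^4 + 48x^3 + 180x^2 + (1082/3)x + 946/3


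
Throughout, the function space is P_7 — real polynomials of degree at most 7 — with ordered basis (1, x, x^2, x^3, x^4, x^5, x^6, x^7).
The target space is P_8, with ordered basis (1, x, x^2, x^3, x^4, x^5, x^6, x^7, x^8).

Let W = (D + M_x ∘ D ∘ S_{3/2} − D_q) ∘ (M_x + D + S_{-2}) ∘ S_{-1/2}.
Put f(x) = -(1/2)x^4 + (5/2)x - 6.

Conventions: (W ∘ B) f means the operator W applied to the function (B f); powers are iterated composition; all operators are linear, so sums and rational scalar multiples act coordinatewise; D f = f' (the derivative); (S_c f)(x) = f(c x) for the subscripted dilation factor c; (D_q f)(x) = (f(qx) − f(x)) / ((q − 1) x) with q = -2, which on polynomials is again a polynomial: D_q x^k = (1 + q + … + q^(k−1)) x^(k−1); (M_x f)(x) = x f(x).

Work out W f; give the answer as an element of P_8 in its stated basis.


the image equals g(x) = -(1215/1024)x^5 - (159/16)x^4 - (369/64)x^3 - (45/8)x^2 - 9x

S_{-1/2} f = -(1/32)x^4 - (5/4)x - 6
M_x S_{-1/2} f = -(1/32)x^5 - (5/4)x^2 - 6x
D S_{-1/2} f = -(1/8)x^3 - 5/4
S_{-2} S_{-1/2} f = -(1/2)x^4 + (5/2)x - 6
(M_x + D + S_{-2}) S_{-1/2} f = -(1/32)x^5 - (1/2)x^4 - (1/8)x^3 - (5/4)x^2 - (7/2)x - 29/4
D ((M_x + D + S_{-2}) ∘ S_{-1/2}) f = -(5/32)x^4 - 2x^3 - (3/8)x^2 - (5/2)x - 7/2
S_{3/2} ((M_x + D + S_{-2}) ∘ S_{-1/2}) f = -(243/1024)x^5 - (81/32)x^4 - (27/64)x^3 - (45/16)x^2 - (21/4)x - 29/4
D S_{3/2} ((M_x + D + S_{-2}) ∘ S_{-1/2}) f = -(1215/1024)x^4 - (81/8)x^3 - (81/64)x^2 - (45/8)x - 21/4
M_x D S_{3/2} ((M_x + D + S_{-2}) ∘ S_{-1/2}) f = -(1215/1024)x^5 - (81/8)x^4 - (81/64)x^3 - (45/8)x^2 - (21/4)x
D_q ((M_x + D + S_{-2}) ∘ S_{-1/2}) f = -(11/32)x^4 + (5/2)x^3 - (3/8)x^2 + (5/4)x - 7/2
(-D_q) ((M_x + D + S_{-2}) ∘ S_{-1/2}) f = (11/32)x^4 - (5/2)x^3 + (3/8)x^2 - (5/4)x + 7/2
(D + M_x ∘ D ∘ S_{3/2} − D_q) ((M_x + D + S_{-2}) ∘ S_{-1/2}) f = -(1215/1024)x^5 - (159/16)x^4 - (369/64)x^3 - (45/8)x^2 - 9x


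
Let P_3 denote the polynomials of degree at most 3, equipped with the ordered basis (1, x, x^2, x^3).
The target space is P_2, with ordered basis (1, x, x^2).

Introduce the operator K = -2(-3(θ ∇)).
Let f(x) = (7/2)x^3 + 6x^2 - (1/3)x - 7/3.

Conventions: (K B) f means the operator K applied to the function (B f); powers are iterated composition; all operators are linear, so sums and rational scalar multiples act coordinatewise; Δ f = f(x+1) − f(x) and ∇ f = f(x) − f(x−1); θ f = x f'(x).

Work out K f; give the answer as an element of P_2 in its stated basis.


the image equals g(x) = 126x^2 + 9x

∇ f = (21/2)x^2 + (3/2)x - 17/6
θ ∇ f = 21x^2 + (3/2)x
(-3(θ ∇)) f = -63x^2 - (9/2)x
(-2(-3(θ ∇))) f = 126x^2 + 9x


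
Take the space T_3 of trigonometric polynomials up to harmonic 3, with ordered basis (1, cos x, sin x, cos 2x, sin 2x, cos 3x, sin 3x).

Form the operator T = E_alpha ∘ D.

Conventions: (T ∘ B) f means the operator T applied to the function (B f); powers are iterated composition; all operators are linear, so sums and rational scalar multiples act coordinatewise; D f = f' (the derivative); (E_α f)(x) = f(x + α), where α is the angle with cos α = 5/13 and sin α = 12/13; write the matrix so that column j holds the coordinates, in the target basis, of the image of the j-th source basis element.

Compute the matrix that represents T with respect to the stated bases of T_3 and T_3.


image of 1: 0
image of cos x: -(12/13)cos x - (5/13)sin x
image of sin x: (5/13)cos x - (12/13)sin x
image of cos 2x: -(240/169)cos 2x + (238/169)sin 2x
image of sin 2x: -(238/169)cos 2x - (240/169)sin 2x
image of cos 3x: (2484/2197)cos 3x + (6105/2197)sin 3x
image of sin 3x: -(6105/2197)cos 3x + (2484/2197)sin 3x
each image's coordinates form column j of the matrix

the matrix is [[0, 0, 0, 0, 0, 0, 0]; [0, -12/13, 5/13, 0, 0, 0, 0]; [0, -5/13, -12/13, 0, 0, 0, 0]; [0, 0, 0, -240/169, -238/169, 0, 0]; [0, 0, 0, 238/169, -240/169, 0, 0]; [0, 0, 0, 0, 0, 2484/2197, -6105/2197]; [0, 0, 0, 0, 0, 6105/2197, 2484/2197]] (rows listed top to bottom)


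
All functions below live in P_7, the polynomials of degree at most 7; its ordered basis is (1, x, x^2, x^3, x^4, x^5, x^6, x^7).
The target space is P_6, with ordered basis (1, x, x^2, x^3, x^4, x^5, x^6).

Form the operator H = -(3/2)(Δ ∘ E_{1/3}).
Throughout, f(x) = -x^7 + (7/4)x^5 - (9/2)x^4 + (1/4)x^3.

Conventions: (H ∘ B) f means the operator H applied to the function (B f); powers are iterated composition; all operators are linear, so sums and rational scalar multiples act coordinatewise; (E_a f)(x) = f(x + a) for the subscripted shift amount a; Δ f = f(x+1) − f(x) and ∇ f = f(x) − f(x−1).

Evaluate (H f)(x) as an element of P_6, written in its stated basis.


E_{1/3} f = -x^7 - (7/3)x^6 - (7/12)x^5 - (311/108)x^4 - (1373/324)x^3 - (709/324)x^2 - (707/1458)x - 173/4374
Δ E_{1/3} f = -7x^6 - 35x^5 - (875/12)x^4 - (5347/54)x^3 - (9917/108)x^2 - (8509/162)x - 19985/1458
(-(3/2)(Δ ∘ E_{1/3})) f = (21/2)x^6 + (105/2)x^5 + (875/8)x^4 + (5347/36)x^3 + (9917/72)x^2 + (8509/108)x + 19985/972

g(x) = (21/2)x^6 + (105/2)x^5 + (875/8)x^4 + (5347/36)x^3 + (9917/72)x^2 + (8509/108)x + 19985/972


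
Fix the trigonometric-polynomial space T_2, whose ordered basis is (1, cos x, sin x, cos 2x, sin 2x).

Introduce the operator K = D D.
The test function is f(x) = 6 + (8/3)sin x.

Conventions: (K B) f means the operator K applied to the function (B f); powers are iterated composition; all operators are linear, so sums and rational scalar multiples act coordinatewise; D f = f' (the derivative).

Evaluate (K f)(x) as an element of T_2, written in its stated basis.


g(x) = -(8/3)sin x

D f = (8/3)cos x
D D f = -(8/3)sin x


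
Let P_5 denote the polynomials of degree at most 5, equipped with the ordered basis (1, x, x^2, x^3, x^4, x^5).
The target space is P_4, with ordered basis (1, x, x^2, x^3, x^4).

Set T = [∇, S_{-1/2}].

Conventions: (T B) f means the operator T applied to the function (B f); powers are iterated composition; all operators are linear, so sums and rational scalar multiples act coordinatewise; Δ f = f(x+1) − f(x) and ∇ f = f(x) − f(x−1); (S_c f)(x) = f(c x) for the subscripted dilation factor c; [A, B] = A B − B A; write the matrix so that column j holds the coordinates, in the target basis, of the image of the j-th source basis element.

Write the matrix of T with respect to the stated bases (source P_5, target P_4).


the matrix is [[0, -3/2, 3/4, -9/8, 15/16, -33/32]; [0, 0, 3/2, -9/8, 9/4, -75/32]; [0, 0, 0, -9/8, 9/8, -45/16]; [0, 0, 0, 0, 3/4, -15/16]; [0, 0, 0, 0, 0, -15/32]] (rows listed top to bottom)

image of 1: 0
image of x: -3/2
image of x^2: (3/2)x + 3/4
image of x^3: -(9/8)x^2 - (9/8)x - 9/8
image of x^4: (3/4)x^3 + (9/8)x^2 + (9/4)x + 15/16
image of x^5: -(15/32)x^4 - (15/16)x^3 - (45/16)x^2 - (75/32)x - 33/32
each image's coordinates form column j of the matrix


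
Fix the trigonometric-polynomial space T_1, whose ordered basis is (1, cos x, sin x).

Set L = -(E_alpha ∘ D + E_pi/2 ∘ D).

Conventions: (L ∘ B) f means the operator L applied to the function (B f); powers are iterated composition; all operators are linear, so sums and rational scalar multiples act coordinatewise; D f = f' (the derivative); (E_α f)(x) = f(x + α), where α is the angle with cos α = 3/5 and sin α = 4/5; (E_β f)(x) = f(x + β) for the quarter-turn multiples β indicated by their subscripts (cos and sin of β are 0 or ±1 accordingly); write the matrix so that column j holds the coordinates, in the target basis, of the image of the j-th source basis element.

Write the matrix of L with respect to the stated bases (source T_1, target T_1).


the matrix is [[0, 0, 0]; [0, 9/5, -3/5]; [0, 3/5, 9/5]] (rows listed top to bottom)

image of 1: 0
image of cos x: (9/5)cos x + (3/5)sin x
image of sin x: -(3/5)cos x + (9/5)sin x
each image's coordinates form column j of the matrix


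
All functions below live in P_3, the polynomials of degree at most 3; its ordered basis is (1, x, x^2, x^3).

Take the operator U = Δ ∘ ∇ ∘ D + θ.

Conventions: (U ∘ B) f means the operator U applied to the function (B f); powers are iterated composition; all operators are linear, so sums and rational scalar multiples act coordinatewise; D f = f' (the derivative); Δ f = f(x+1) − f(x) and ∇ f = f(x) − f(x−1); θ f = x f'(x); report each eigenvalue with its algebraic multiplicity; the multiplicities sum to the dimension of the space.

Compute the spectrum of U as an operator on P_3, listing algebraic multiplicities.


image of 1: 0
image of x: x
image of x^2: 2x^2
image of x^3: 3x^3 + 6
the matrix is upper triangular; its diagonal is (0, 1, 2, 3)
for a triangular matrix the eigenvalues are the diagonal entries, with algebraic multiplicity their repetition count

λ = 0 (multiplicity 1), λ = 1 (multiplicity 1), λ = 2 (multiplicity 1), λ = 3 (multiplicity 1)


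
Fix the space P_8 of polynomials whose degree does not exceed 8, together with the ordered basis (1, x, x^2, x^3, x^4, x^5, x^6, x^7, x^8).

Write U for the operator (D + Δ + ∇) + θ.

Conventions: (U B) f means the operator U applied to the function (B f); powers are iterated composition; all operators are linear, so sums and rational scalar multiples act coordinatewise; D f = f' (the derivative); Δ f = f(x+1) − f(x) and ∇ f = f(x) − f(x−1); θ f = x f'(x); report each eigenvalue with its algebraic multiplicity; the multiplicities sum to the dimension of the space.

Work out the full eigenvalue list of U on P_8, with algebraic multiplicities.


image of 1: 0
image of x: x + 3
image of x^2: 2x^2 + 6x
image of x^3: 3x^3 + 9x^2 + 2
image of x^4: 4x^4 + 12x^3 + 8x
image of x^5: 5x^5 + 15x^4 + 20x^2 + 2
image of x^6: 6x^6 + 18x^5 + 40x^3 + 12x
image of x^7: 7x^7 + 21x^6 + 70x^4 + 42x^2 + 2
image of x^8: 8x^8 + 24x^7 + 112x^5 + 112x^3 + 16x
the matrix is upper triangular; its diagonal is (0, 1, 2, 3, 4, 5, 6, 7, 8)
for a triangular matrix the eigenvalues are the diagonal entries, with algebraic multiplicity their repetition count

λ = 0 (multiplicity 1), λ = 1 (multiplicity 1), λ = 2 (multiplicity 1), λ = 3 (multiplicity 1), λ = 4 (multiplicity 1), λ = 5 (multiplicity 1), λ = 6 (multiplicity 1), λ = 7 (multiplicity 1), λ = 8 (multiplicity 1)


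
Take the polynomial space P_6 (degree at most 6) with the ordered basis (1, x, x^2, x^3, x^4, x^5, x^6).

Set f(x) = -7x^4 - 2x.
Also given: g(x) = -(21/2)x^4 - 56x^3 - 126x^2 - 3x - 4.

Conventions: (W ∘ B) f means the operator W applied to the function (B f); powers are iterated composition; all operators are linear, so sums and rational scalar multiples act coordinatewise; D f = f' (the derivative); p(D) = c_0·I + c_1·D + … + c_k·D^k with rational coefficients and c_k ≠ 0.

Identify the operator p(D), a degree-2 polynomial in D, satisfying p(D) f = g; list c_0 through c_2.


c_0 = 3/2, c_1 = 2, c_2 = 3/2

D^0 f = -7x^4 - 2x
D^1 f = -28x^3 - 2
D^2 f = -84x^2
matching coefficients of g against c_0 f + c_1 Df + … from the top degree down determines the c_i
solution: c_0 = 3/2, c_1 = 2, c_2 = 3/2


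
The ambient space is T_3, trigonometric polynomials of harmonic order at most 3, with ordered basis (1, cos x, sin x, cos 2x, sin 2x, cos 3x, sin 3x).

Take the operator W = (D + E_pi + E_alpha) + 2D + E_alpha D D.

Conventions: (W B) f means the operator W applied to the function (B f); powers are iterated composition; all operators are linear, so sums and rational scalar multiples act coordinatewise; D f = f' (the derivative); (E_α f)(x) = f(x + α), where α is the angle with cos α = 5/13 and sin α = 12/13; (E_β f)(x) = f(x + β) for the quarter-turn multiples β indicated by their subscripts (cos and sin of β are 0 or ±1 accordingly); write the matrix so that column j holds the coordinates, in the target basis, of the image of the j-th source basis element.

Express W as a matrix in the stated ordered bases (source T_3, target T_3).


the matrix is [[2, 0, 0, 0, 0, 0, 0]; [0, -1, 3, 0, 0, 0, 0]; [0, -3, -1, 0, 0, 0, 0]; [0, 0, 0, 526/169, 654/169, 0, 0]; [0, 0, 0, -654/169, 526/169, 0, 0]; [0, 0, 0, 0, 0, 14083/2197, 26397/2197]; [0, 0, 0, 0, 0, -26397/2197, 14083/2197]] (rows listed top to bottom)

image of 1: 2
image of cos x: -cos x - 3sin x
image of sin x: 3cos x - sin x
image of cos 2x: (526/169)cos 2x - (654/169)sin 2x
image of sin 2x: (654/169)cos 2x + (526/169)sin 2x
image of cos 3x: (14083/2197)cos 3x - (26397/2197)sin 3x
image of sin 3x: (26397/2197)cos 3x + (14083/2197)sin 3x
each image's coordinates form column j of the matrix


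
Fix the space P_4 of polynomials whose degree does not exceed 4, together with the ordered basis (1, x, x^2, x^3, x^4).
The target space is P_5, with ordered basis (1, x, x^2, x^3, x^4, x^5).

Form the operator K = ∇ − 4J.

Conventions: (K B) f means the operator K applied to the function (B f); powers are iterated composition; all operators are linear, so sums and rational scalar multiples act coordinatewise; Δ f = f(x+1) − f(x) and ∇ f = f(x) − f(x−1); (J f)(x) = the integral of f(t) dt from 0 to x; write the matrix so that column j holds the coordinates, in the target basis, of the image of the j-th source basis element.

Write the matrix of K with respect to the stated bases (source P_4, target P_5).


image of 1: -4x
image of x: -2x^2 + 1
image of x^2: -(4/3)x^3 + 2x - 1
image of x^3: -x^4 + 3x^2 - 3x + 1
image of x^4: -(4/5)x^5 + 4x^3 - 6x^2 + 4x - 1
each image's coordinates form column j of the matrix

the matrix is [[0, 1, -1, 1, -1]; [-4, 0, 2, -3, 4]; [0, -2, 0, 3, -6]; [0, 0, -4/3, 0, 4]; [0, 0, 0, -1, 0]; [0, 0, 0, 0, -4/5]] (rows listed top to bottom)


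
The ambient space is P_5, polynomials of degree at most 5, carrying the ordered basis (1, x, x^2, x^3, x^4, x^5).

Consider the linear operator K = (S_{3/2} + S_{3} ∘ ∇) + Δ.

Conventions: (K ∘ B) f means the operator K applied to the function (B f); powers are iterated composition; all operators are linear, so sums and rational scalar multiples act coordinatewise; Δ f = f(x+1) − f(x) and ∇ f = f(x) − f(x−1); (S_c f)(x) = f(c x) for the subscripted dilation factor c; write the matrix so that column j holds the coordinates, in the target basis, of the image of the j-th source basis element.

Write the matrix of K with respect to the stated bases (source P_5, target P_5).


image of 1: 1
image of x: (3/2)x + 2
image of x^2: (9/4)x^2 + 8x
image of x^3: (27/8)x^3 + 30x^2 - 6x + 2
image of x^4: (81/16)x^4 + 112x^3 - 48x^2 + 16x
image of x^5: (243/32)x^5 + 410x^4 - 260x^3 + 100x^2 - 10x + 2
each image's coordinates form column j of the matrix

the matrix is [[1, 2, 0, 2, 0, 2]; [0, 3/2, 8, -6, 16, -10]; [0, 0, 9/4, 30, -48, 100]; [0, 0, 0, 27/8, 112, -260]; [0, 0, 0, 0, 81/16, 410]; [0, 0, 0, 0, 0, 243/32]] (rows listed top to bottom)


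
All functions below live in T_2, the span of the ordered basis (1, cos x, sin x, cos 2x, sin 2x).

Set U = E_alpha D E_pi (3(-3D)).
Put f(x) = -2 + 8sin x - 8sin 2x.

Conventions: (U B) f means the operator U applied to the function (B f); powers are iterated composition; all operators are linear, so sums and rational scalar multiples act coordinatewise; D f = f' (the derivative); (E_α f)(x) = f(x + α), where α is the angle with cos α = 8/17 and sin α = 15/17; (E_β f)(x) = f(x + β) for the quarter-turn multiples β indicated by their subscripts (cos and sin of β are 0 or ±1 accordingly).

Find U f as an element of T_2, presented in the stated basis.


D f = 8cos x - 16cos 2x
(-3D) f = -24cos x + 48cos 2x
(3(-3D)) f = -72cos x + 144cos 2x
E_pi (3(-3D)) f = 72cos x + 144cos 2x
D E_pi (3(-3D)) f = -72sin x - 288sin 2x
E_alpha D E_pi (3(-3D)) f = -(1080/17)cos x - (576/17)sin x - (69120/289)cos 2x + (46368/289)sin 2x

the image equals g(x) = -(1080/17)cos x - (576/17)sin x - (69120/289)cos 2x + (46368/289)sin 2x


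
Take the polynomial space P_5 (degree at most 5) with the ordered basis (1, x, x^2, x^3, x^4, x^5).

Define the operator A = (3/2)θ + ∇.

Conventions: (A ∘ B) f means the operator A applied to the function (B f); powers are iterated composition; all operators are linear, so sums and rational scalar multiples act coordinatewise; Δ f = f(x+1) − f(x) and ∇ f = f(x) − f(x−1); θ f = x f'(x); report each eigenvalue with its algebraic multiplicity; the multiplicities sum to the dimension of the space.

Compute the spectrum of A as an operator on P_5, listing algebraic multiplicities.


λ = 0 (multiplicity 1), λ = 3/2 (multiplicity 1), λ = 3 (multiplicity 1), λ = 9/2 (multiplicity 1), λ = 6 (multiplicity 1), λ = 15/2 (multiplicity 1)

image of 1: 0
image of x: (3/2)x + 1
image of x^2: 3x^2 + 2x - 1
image of x^3: (9/2)x^3 + 3x^2 - 3x + 1
image of x^4: 6x^4 + 4x^3 - 6x^2 + 4x - 1
image of x^5: (15/2)x^5 + 5x^4 - 10x^3 + 10x^2 - 5x + 1
the matrix is upper triangular; its diagonal is (0, 3/2, 3, 9/2, 6, 15/2)
for a triangular matrix the eigenvalues are the diagonal entries, with algebraic multiplicity their repetition count


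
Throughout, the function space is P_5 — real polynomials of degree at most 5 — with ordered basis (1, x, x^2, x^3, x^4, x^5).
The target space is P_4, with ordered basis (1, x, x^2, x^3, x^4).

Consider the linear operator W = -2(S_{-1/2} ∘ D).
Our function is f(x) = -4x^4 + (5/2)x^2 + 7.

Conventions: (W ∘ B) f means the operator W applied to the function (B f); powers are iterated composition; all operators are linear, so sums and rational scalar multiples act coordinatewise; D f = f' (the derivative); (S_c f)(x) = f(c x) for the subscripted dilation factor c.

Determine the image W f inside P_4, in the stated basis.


g(x) = -4x^3 + 5x

D f = -16x^3 + 5x
S_{-1/2} D f = 2x^3 - (5/2)x
(-2(S_{-1/2} ∘ D)) f = -4x^3 + 5x


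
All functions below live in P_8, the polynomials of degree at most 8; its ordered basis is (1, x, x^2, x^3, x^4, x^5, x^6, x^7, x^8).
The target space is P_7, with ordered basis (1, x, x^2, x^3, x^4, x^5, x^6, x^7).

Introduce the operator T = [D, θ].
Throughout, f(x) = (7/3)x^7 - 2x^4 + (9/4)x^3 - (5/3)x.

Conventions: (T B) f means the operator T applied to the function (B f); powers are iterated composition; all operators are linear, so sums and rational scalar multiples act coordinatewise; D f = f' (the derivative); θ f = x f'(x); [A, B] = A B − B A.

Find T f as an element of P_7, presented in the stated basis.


θ f = (49/3)x^7 - 8x^4 + (27/4)x^3 - (5/3)x
D θ f = (343/3)x^6 - 32x^3 + (81/4)x^2 - 5/3
D f = (49/3)x^6 - 8x^3 + (27/4)x^2 - 5/3
θ D f = 98x^6 - 24x^3 + (27/2)x^2
[D, θ] f = (49/3)x^6 - 8x^3 + (27/4)x^2 - 5/3

g(x) = (49/3)x^6 - 8x^3 + (27/4)x^2 - 5/3


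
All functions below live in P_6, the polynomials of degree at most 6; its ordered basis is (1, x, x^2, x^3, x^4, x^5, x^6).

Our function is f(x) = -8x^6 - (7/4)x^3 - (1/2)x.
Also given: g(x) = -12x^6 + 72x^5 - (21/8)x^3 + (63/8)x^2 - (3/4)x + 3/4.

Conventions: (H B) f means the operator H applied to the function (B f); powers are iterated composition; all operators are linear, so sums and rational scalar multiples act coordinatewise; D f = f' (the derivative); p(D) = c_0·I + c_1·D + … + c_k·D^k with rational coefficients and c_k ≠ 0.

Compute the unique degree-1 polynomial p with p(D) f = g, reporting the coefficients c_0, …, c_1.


p(D) = (3/2)·I − (3/2)·D, i.e. c_0 = 3/2, c_1 = -3/2

D^0 f = -8x^6 - (7/4)x^3 - (1/2)x
D^1 f = -48x^5 - (21/4)x^2 - 1/2
matching coefficients of g against c_0 f + c_1 Df + … from the top degree down determines the c_i
solution: c_0 = 3/2, c_1 = -3/2


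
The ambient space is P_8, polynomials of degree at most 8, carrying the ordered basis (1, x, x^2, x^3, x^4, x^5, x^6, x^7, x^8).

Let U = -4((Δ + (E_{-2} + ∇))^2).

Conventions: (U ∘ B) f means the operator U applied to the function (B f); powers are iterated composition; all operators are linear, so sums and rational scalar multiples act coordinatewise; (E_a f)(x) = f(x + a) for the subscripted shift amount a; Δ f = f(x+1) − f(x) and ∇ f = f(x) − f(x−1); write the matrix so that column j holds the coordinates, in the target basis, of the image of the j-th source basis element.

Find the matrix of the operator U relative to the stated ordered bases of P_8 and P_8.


image of 1: -4
image of x: -4x
image of x^2: -4x^2 - 32
image of x^3: -4x^3 - 96x + 48
image of x^4: -4x^4 - 192x^2 + 192x - 512
image of x^5: -4x^5 - 320x^3 + 480x^2 - 2560x + 2160
image of x^6: -4x^6 - 480x^4 + 960x^3 - 7680x^2 + 12960x - 11072
image of x^7: -4x^7 - 672x^5 + 1680x^4 - 17920x^3 + 45360x^2 - 77504x + 48048
image of x^8: -4x^8 - 896x^6 + 2688x^5 - 35840x^4 + 120960x^3 - 310016x^2 + 384384x - 211712
each image's coordinates form column j of the matrix

the matrix is [[-4, 0, -32, 48, -512, 2160, -11072, 48048, -211712]; [0, -4, 0, -96, 192, -2560, 12960, -77504, 384384]; [0, 0, -4, 0, -192, 480, -7680, 45360, -310016]; [0, 0, 0, -4, 0, -320, 960, -17920, 120960]; [0, 0, 0, 0, -4, 0, -480, 1680, -35840]; [0, 0, 0, 0, 0, -4, 0, -672, 2688]; [0, 0, 0, 0, 0, 0, -4, 0, -896]; [0, 0, 0, 0, 0, 0, 0, -4, 0]; [0, 0, 0, 0, 0, 0, 0, 0, -4]] (rows listed top to bottom)


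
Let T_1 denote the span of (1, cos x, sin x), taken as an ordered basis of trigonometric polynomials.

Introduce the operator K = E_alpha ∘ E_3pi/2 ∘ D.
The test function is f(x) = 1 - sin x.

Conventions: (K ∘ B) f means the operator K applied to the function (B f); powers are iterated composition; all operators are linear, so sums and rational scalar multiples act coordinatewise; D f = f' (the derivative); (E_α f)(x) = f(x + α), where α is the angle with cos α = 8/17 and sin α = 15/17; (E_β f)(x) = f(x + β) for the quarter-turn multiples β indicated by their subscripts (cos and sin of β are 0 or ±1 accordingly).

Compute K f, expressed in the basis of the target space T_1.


the image equals g(x) = -(15/17)cos x - (8/17)sin x

D f = -cos x
E_3pi/2 D f = -sin x
E_alpha (E_3pi/2 ∘ D) f = -(15/17)cos x - (8/17)sin x


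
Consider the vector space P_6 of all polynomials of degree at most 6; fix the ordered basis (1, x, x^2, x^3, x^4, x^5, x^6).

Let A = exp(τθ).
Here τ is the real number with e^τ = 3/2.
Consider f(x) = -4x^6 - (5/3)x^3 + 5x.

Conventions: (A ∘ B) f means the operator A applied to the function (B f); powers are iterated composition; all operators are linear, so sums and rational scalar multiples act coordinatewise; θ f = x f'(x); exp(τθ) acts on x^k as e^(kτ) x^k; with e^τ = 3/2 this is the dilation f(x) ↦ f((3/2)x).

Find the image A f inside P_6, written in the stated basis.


exp(τθ) x^k = e^(kτ) x^k; with e^τ = 3/2 this sends x^k to (3/2)^k x^k
x ↦ 3/2 x
x^3 ↦ 27/8 x^3
x^6 ↦ 729/64 x^6
applying this coordinatewise to f: exp(τθ) f = -(729/16)x^6 - (45/8)x^3 + (15/2)x

the result is g(x) = -(729/16)x^6 - (45/8)x^3 + (15/2)x


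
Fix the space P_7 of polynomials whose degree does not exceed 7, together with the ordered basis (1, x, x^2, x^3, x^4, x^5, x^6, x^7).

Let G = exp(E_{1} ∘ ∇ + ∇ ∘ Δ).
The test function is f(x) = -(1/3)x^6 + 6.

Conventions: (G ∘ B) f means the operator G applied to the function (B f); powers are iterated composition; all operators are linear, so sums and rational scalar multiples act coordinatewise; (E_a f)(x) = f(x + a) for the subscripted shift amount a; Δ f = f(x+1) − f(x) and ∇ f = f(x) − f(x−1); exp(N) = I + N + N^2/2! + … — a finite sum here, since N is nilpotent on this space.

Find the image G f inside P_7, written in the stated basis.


order-1 term: -2x^5 - 15x^4 - (20/3)x^3 - 15x^2 - 2x - 1
order-2 term: -5x^4 - 60x^3 - 155x^2 - 90x - 151/3
order-3 term: -(20/3)x^3 - 90x^2 - 290x - 210
order-4 term: -5x^2 - 60x - 425/3
order-5 term: -2x - 15
order-6 term: -1/3
the series for exp(E_{1} ∘ ∇ + ∇ ∘ Δ) f terminates at order 6
exp(E_{1} ∘ ∇ + ∇ ∘ Δ) f = -(1/3)x^6 - 2x^5 - 20x^4 - (220/3)x^3 - 265x^2 - 444x - 1237/3

the result is g(x) = -(1/3)x^6 - 2x^5 - 20x^4 - (220/3)x^3 - 265x^2 - 444x - 1237/3


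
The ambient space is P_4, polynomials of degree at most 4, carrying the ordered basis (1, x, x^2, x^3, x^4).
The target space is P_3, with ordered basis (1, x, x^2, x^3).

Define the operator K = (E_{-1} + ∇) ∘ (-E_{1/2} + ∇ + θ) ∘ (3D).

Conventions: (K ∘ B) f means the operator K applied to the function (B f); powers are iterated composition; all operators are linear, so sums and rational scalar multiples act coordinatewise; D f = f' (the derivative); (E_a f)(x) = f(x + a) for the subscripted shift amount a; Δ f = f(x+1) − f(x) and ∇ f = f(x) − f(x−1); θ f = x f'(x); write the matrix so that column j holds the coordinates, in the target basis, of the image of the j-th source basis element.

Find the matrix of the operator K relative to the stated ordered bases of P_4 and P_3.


image of 1: 0
image of x: -3
image of x^2: 3
image of x^3: 9x^2 + 9x - 45/4
image of x^4: 24x^3 + 18x^2 - 45x + 21/2
each image's coordinates form column j of the matrix

the matrix is [[0, -3, 3, -45/4, 21/2]; [0, 0, 0, 9, -45]; [0, 0, 0, 9, 18]; [0, 0, 0, 0, 24]] (rows listed top to bottom)


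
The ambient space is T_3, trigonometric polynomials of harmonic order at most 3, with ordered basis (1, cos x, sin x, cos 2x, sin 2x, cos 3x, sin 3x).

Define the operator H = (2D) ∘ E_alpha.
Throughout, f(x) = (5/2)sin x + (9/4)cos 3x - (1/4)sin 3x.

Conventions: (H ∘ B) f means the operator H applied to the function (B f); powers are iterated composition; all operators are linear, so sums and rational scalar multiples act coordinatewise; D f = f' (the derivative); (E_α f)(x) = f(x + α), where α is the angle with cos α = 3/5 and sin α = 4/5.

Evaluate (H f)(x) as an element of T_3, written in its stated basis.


E_alpha f = 2cos x + (3/2)sin x - (1097/500)cos 3x - (279/500)sin 3x
D E_alpha f = (3/2)cos x - 2sin x - (837/500)cos 3x + (3291/500)sin 3x
(2D) E_alpha f = 3cos x - 4sin x - (837/250)cos 3x + (3291/250)sin 3x

g(x) = 3cos x - 4sin x - (837/250)cos 3x + (3291/250)sin 3x


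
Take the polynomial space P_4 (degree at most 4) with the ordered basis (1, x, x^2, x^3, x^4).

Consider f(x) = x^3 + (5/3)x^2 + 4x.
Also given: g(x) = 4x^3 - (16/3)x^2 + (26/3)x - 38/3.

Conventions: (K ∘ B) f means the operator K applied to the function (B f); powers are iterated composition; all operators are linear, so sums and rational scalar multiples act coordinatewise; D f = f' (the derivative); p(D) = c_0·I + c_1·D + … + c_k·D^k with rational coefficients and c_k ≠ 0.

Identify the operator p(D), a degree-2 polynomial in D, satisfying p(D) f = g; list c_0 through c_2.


D^0 f = x^3 + (5/3)x^2 + 4x
D^1 f = 3x^2 + (10/3)x + 4
D^2 f = 6x + 10/3
matching coefficients of g against c_0 f + c_1 Df + … from the top degree down determines the c_i
solution: c_0 = 4, c_1 = -4, c_2 = 1

p(D) = 4·I − 4·D + D^2, i.e. c_0 = 4, c_1 = -4, c_2 = 1


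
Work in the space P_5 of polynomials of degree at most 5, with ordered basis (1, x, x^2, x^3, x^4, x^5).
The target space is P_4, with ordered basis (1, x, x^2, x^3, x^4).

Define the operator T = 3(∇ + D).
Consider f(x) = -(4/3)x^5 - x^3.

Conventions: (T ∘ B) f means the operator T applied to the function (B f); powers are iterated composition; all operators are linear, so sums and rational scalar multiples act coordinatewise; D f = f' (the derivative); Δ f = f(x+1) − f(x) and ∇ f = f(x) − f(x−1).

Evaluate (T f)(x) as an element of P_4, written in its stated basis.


∇ f = -(20/3)x^4 + (40/3)x^3 - (49/3)x^2 + (29/3)x - 7/3
D f = -(20/3)x^4 - 3x^2
(∇ + D) f = -(40/3)x^4 + (40/3)x^3 - (58/3)x^2 + (29/3)x - 7/3
(3(∇ + D)) f = -40x^4 + 40x^3 - 58x^2 + 29x - 7

g(x) = -40x^4 + 40x^3 - 58x^2 + 29x - 7


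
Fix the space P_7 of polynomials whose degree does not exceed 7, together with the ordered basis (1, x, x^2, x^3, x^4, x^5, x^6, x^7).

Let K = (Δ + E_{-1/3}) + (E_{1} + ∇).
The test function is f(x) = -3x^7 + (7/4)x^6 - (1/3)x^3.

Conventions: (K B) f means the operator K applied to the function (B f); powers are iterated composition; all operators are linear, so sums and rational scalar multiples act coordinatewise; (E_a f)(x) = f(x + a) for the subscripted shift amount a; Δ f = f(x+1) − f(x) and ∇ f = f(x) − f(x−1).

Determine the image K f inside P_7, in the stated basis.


Δ f = -21x^6 - (105/2)x^5 - (315/4)x^4 - 70x^3 - (151/4)x^2 - (23/2)x - 19/12
E_{-1/3} f = -3x^7 + (35/4)x^6 - (21/2)x^5 + (245/36)x^4 - (79/27)x^3 + (11/12)x^2 - (89/486)x + 47/2916
(Δ + E_{-1/3}) f = -3x^7 - (49/4)x^6 - 63x^5 - (1295/18)x^4 - (1969/27)x^3 - (221/6)x^2 - (2839/243)x - 2285/1458
E_{1} f = -3x^7 - (77/4)x^6 - (105/2)x^5 - (315/4)x^4 - (211/3)x^3 - (151/4)x^2 - (23/2)x - 19/12
∇ f = -21x^6 + (147/2)x^5 - (525/4)x^4 + 140x^3 - (361/4)x^2 + (65/2)x - 61/12
(E_{1} + ∇) f = -3x^7 - (161/4)x^6 + 21x^5 - 210x^4 + (209/3)x^3 - 128x^2 + 21x - 20/3
((Δ + E_{-1/3}) + (E_{1} + ∇)) f = -6x^7 - (105/2)x^6 - 42x^5 - (5075/18)x^4 - (88/27)x^3 - (989/6)x^2 + (2264/243)x - 12005/1458

g(x) = -6x^7 - (105/2)x^6 - 42x^5 - (5075/18)x^4 - (88/27)x^3 - (989/6)x^2 + (2264/243)x - 12005/1458


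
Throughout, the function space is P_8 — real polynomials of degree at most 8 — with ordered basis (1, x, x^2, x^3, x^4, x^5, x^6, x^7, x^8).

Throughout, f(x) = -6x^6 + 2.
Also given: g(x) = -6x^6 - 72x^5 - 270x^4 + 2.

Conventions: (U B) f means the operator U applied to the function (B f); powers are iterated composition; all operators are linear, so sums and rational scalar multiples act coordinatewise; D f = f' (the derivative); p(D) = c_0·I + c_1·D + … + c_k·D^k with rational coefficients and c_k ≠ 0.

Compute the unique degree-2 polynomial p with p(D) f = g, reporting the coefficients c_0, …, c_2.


D^0 f = -6x^6 + 2
D^1 f = -36x^5
D^2 f = -180x^4
matching coefficients of g against c_0 f + c_1 Df + … from the top degree down determines the c_i
solution: c_0 = 1, c_1 = 2, c_2 = 3/2

c_0 = 1, c_1 = 2, c_2 = 3/2


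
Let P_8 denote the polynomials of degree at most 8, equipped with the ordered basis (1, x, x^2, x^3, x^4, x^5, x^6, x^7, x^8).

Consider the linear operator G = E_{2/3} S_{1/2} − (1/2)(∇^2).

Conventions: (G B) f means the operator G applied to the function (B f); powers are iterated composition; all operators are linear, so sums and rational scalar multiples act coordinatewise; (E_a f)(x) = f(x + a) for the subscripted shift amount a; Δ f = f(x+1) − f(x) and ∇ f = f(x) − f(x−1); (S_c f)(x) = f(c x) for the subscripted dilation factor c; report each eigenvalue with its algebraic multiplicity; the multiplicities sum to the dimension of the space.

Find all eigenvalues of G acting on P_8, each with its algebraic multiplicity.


image of 1: 1
image of x: (1/2)x + 1/3
image of x^2: (1/4)x^2 + (1/3)x - 8/9
image of x^3: (1/8)x^3 + (1/4)x^2 - (17/6)x + 82/27
image of x^4: (1/16)x^4 + (1/6)x^3 - (35/6)x^2 + (326/27)x - 566/81
image of x^5: (1/32)x^5 + (5/48)x^4 - (355/36)x^3 + (1625/54)x^2 - (5665/162)x + 3646/243
image of x^6: (1/64)x^6 + (1/16)x^5 - (715/48)x^4 + (3245/54)x^3 - (11335/108)x^2 + (7291/81)x - 22598/729
image of x^7: (1/128)x^7 + (7/192)x^6 - (2009/96)x^5 + (45395/432)x^4 - (158725/648)x^3 + (102067/324)x^2 - (316379/1458)x + 137782/2187
image of x^8: (1/256)x^8 + (1/48)x^7 - (4025/144)x^6 + (18151/108)x^5 - (317485/648)x^4 + (204127/243)x^3 - (632765/729)x^2 + (1102252/2187)x - 833246/6561
the matrix is upper triangular; its diagonal is (1, 1/2, 1/4, 1/8, 1/16, 1/32, 1/64, 1/128, 1/256)
for a triangular matrix the eigenvalues are the diagonal entries, with algebraic multiplicity their repetition count

λ = 1/256 (multiplicity 1), λ = 1/128 (multiplicity 1), λ = 1/64 (multiplicity 1), λ = 1/32 (multiplicity 1), λ = 1/16 (multiplicity 1), λ = 1/8 (multiplicity 1), λ = 1/4 (multiplicity 1), λ = 1/2 (multiplicity 1), λ = 1 (multiplicity 1)


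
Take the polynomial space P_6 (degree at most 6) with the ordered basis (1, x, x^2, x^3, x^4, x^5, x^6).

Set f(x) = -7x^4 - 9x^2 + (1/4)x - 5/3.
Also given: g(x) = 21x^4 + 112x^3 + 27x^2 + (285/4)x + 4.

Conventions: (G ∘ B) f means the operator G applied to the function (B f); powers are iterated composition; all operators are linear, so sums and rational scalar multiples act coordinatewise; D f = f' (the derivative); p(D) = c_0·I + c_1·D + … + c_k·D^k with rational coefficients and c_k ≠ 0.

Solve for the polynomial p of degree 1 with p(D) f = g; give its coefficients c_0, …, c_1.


D^0 f = -7x^4 - 9x^2 + (1/4)x - 5/3
D^1 f = -28x^3 - 18x + 1/4
matching coefficients of g against c_0 f + c_1 Df + … from the top degree down determines the c_i
solution: c_0 = -3, c_1 = -4

p(D) = -3·I − 4·D, i.e. c_0 = -3, c_1 = -4


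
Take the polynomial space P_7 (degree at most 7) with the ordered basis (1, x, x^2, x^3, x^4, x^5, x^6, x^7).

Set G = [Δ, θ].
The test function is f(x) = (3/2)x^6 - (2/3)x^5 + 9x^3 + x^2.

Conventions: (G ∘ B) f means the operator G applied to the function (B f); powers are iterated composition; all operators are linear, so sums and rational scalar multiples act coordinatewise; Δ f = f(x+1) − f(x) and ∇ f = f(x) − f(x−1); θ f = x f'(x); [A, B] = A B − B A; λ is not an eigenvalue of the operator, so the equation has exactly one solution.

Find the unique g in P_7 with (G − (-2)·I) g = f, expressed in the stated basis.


the image equals g(x) = (3/4)x^6 - (31/12)x^5 - (115/24)x^4 + (209/12)x^3 + (155/8)x^2 - (679/24)x - 281/16

write g with unknown coordinates in the stated basis and equate coefficients in (G − (-2)·I) g = f
solving from the highest basis element down gives g = (3/4)x^6 - (31/12)x^5 - (115/24)x^4 + (209/12)x^3 + (155/8)x^2 - (679/24)x - 281/16
check: G g = (9/2)x^5 + (115/12)x^4 - (155/6)x^3 - (151/4)x^2 + (679/12)x + 281/8
so G g − (-2)·g = (3/2)x^6 - (2/3)x^5 + 9x^3 + x^2 = f ✓


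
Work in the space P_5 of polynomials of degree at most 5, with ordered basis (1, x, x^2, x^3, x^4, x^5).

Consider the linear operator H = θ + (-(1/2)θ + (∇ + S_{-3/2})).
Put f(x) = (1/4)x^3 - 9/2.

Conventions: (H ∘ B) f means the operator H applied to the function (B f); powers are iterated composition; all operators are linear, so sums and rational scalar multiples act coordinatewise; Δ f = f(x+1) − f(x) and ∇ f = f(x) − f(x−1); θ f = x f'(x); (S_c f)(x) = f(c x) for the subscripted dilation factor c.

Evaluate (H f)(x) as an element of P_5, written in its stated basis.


θ f = (3/4)x^3
θ f = (3/4)x^3
(-(1/2)θ) f = -(3/8)x^3
∇ f = (3/4)x^2 - (3/4)x + 1/4
S_{-3/2} f = -(27/32)x^3 - 9/2
(∇ + S_{-3/2}) f = -(27/32)x^3 + (3/4)x^2 - (3/4)x - 17/4
(-(1/2)θ + (∇ + S_{-3/2})) f = -(39/32)x^3 + (3/4)x^2 - (3/4)x - 17/4
(θ + (-(1/2)θ + (∇ + S_{-3/2}))) f = -(15/32)x^3 + (3/4)x^2 - (3/4)x - 17/4

the result is g(x) = -(15/32)x^3 + (3/4)x^2 - (3/4)x - 17/4


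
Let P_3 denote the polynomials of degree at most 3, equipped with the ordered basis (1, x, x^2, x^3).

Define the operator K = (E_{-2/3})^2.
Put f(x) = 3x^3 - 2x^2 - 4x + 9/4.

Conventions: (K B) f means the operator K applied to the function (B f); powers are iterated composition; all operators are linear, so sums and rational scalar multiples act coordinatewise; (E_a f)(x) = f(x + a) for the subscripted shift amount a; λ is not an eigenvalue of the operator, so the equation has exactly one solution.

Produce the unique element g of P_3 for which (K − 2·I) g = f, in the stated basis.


the result is g(x) = -3x^3 + 14x^2 - (148/3)x + 3439/36

write g with unknown coordinates in the stated basis and equate coefficients in (K − 2·I) g = f
solving from the highest basis element down gives g = -3x^3 + 14x^2 - (148/3)x + 3439/36
check: K g = -3x^3 + 26x^2 - (308/3)x + 6959/36
so K g − 2·g = 3x^3 - 2x^2 - 4x + 9/4 = f ✓


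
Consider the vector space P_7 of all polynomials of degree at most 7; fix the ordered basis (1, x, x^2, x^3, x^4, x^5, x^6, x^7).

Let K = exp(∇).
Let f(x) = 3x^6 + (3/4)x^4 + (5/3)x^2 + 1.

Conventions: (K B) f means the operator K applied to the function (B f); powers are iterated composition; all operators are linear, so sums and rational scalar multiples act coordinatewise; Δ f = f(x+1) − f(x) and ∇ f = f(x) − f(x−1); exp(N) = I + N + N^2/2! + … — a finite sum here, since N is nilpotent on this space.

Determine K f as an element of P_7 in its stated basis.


g(x) = 3x^6 + 18x^5 + (3/4)x^4 - 57x^3 + (140/3)x^2 + (109/3)x - 101/4

order-1 term: 18x^5 - 45x^4 + 63x^3 - (99/2)x^2 + (73/3)x - 65/12
order-2 term: 45x^4 - 180x^3 + (639/2)x^2 - 279x + 1199/12
order-3 term: 60x^3 - 270x^2 + 453x - 549/2
order-4 term: 45x^2 - 180x + 783/4
order-5 term: 18x - 45
order-6 term: 3
the series for exp(∇) f terminates at order 6
exp(∇) f = 3x^6 + 18x^5 + (3/4)x^4 - 57x^3 + (140/3)x^2 + (109/3)x - 101/4


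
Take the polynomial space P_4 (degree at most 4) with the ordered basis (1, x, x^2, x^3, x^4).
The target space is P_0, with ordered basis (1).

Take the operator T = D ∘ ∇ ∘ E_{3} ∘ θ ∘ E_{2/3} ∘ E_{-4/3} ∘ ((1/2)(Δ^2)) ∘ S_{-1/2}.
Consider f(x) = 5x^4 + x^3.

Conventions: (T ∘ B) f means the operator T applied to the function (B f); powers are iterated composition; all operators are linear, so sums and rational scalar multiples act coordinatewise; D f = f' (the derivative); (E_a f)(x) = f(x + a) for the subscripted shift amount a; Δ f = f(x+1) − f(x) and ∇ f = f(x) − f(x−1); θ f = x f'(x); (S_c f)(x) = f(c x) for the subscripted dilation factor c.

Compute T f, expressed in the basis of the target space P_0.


S_{-1/2} f = (5/16)x^4 - (1/8)x^3
Δ S_{-1/2} f = (5/4)x^3 + (3/2)x^2 + (7/8)x + 3/16
Δ Δ S_{-1/2} f = (15/4)x^2 + (27/4)x + 29/8
((1/2)(Δ^2)) S_{-1/2} f = (15/8)x^2 + (27/8)x + 29/16
E_{-4/3} ((1/2)(Δ^2)) S_{-1/2} f = (15/8)x^2 - (13/8)x + 31/48
E_{2/3} E_{-4/3} ((1/2)(Δ^2)) S_{-1/2} f = (15/8)x^2 + (7/8)x + 19/48
θ E_{2/3} E_{-4/3} ((1/2)(Δ^2)) S_{-1/2} f = (15/4)x^2 + (7/8)x
E_{3} (θ ∘ E_{2/3} ∘ E_{-4/3} ∘ ((1/2)(Δ^2))) S_{-1/2} f = (15/4)x^2 + (187/8)x + 291/8
∇ E_{3} (θ ∘ E_{2/3} ∘ E_{-4/3} ∘ ((1/2)(Δ^2))) S_{-1/2} f = (15/2)x + 157/8
D ∇ E_{3} (θ ∘ E_{2/3} ∘ E_{-4/3} ∘ ((1/2)(Δ^2))) S_{-1/2} f = 15/2

g(x) = 15/2
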